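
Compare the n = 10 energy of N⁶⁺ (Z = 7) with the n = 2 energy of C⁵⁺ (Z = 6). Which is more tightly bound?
C⁵⁺ at n = 2 (E = -122.451300 eV)

Using E_n = -13.6057 Z² / n² eV:

N⁶⁺ (Z = 7) at n = 10:
E = -13.6057 × 7² / 10² = -13.6057 × 49 / 100 = -6.666793000 eV

C⁵⁺ (Z = 6) at n = 2:
E = -13.6057 × 6² / 2² = -13.6057 × 36 / 4 = -122.451300000 eV

Since -122.451300000 eV < -6.666793000 eV,
C⁵⁺ at n = 2 is more tightly bound (requires more energy to ionize).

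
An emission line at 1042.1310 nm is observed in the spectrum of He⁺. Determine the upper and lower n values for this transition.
n = 13 → n = 6

First, find the photon energy from the wavelength (hc = 1239.84 eV·nm):
E = hc/λ = 1239.84 eV·nm / 1042.1310 nm = 1.1897161 eV

The energy levels of He⁺ satisfy E_n = -13.6057 × 2² / n² eV, so an emission n_i → n_f releases
ΔE = 13.6057 × 2² × (1/n_f² − 1/n_i²) eV.

Setting ΔE equal to the photon energy:
1/n_f² − 1/n_i² = 1.1897161 / (13.6057 × 2²) = 0.021860619

Since 1/n_i² must be positive, we need 1/n_f² > 0.021860619, i.e. n_f ≤ 6. For each allowed n_f, solve n_i = (1/n_f² − 0.021860619)^(−1/2) and check whether it is a whole number:
  n_f = 1: 1/n_i² = 1.000000000 − 0.021860619 = 0.978139381 → n_i = 1.011  (not an integer) ✗
  n_f = 2: 1/n_i² = 0.250000000 − 0.021860619 = 0.228139381 → n_i = 2.094  (not an integer) ✗
  n_f = 3: 1/n_i² = 0.111111111 − 0.021860619 = 0.089250492 → n_i = 3.347  (not an integer) ✗
  n_f = 4: 1/n_i² = 0.062500000 − 0.021860619 = 0.040639381 → n_i = 4.961  (not an integer) ✗
  n_f = 5: 1/n_i² = 0.040000000 − 0.021860619 = 0.018139381 → n_i = 7.425  (not an integer) ✗
  n_f = 6: 1/n_i² = 0.027777778 − 0.021860619 = 0.005917159 → n_i = 13.000  → integer, n_i = 13 ✓

Only n_f = 6 gives an integer upper level, n_i = 13.

The transition is from n = 13 to n = 6 (emission).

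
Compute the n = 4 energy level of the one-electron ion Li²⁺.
-7.65321 eV

For hydrogen-like ions, the energy levels scale with Z²:
E_n = -13.6057 Z² / n² eV

For Li²⁺ (Z = 3) at n = 4:
E_4 = -13.6057 × 3² / 4²
E_4 = -13.6057 × 9 / 16
E_4 = -122.4513 / 16
E_4 = -7.65321 eV

The energy is 9 times more negative than hydrogen at the same n due to the stronger nuclear charge.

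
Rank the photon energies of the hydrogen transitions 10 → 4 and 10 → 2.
10 → 2

Calculate the energy for each transition:

Transition 10 → 4:
ΔE₁ = |E_4 - E_10| = |-13.6057/4² - (-13.6057/10²)|
ΔE₁ = |-0.850356250000 - (-0.136057000000)| = 0.714299250 eV

Transition 10 → 2:
ΔE₂ = |E_2 - E_10| = |-13.6057/2² - (-13.6057/10²)|
ΔE₂ = |-3.401425000000 - (-0.136057000000)| = 3.265368000 eV

Since 3.265368000 eV > 0.714299250 eV, the transition 10 → 2 emits the more energetic photon.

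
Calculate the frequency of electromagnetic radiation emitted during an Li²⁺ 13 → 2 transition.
7.22695e+15 Hz

First, find the transition energy:
E_13 = -13.6057 × 3² / 13² = -0.7245639 eV
E_2 = -13.6057 × 3² / 2² = -30.6128250 eV
|ΔE| = |E_2 - E_13| = 29.8882611 eV

Convert to Joules: E = 29.8882611 eV × (1.602177 × 10⁻¹⁹ J/eV) = 4.7886285e-18 J

Using E = hf:
f = E/h = 4.7886285e-18 J / (6.62607 × 10⁻³⁴ J·s)
f = 7.22695e+15 Hz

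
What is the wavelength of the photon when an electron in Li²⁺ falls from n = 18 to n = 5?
274.29 nm

First, find the transition energy using E_n = -13.6057 Z² / n² eV:
E_18 = -13.6057 × 3² / 18² = -0.377936 eV
E_5 = -13.6057 × 3² / 5² = -4.898052 eV

Photon energy: |ΔE| = |E_5 - E_18| = 4.520116 eV

Convert to wavelength using E = hc/λ with hc = 1239.84 eV·nm:
λ = hc/E = 1239.84 eV·nm / 4.520116 eV
λ = 274.29 nm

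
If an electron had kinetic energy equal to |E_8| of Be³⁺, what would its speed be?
1.09385e+06 m/s (or 0.3649% of c)

The binding energy at n = 8 for Be³⁺ is:
E_8 = -13.6057 × 4²/8² = -3.40142500 eV
|E_8| = 3.40142500 eV

Convert to Joules:
KE = 3.40142500 eV × (1.602177 × 10⁻¹⁹ J/eV) = 5.4496849e-19 J

Using KE = ½mv²:
v = √(2·KE/m_e)
v = √(2 × 5.4496849e-19 J / 9.10938 × 10⁻³¹ kg)
v = 1.09385e+06 m/s

This is approximately 0.3649% the speed of light.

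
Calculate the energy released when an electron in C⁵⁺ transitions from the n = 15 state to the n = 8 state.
5.476 eV

The energy levels are E_n = -13.6057 Z² eV / n².

Energy at n = 15: E_15 = -13.6057 × 6² / 15² = -2.176912 eV
Energy at n = 8: E_8 = -13.6057 × 6² / 8² = -7.653206 eV

For emission (electron falling to lower state), the photon energy is:
E_photon = E_15 - E_8 = |-2.176912 - (-7.653206)|
E_photon = 5.476 eV

This energy is carried away by the emitted photon.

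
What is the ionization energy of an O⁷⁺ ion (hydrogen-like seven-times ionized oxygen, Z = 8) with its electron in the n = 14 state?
4.44 eV

The ionization energy is the energy needed to remove the electron completely (n → ∞).

For a hydrogen-like ion with Z = 8, E_n = -13.6057 Z² / n² eV.

At n = 14: E_14 = -13.6057 × 8² / 14² = -4.44268 eV
At n = ∞: E_∞ = 0 eV

Ionization energy = E_∞ - E_14 = 0 - (-4.44268) = 4.44268 eV
Ionization energy ≈ 4.44 eV

This is also called the binding energy of the electron in state n = 14.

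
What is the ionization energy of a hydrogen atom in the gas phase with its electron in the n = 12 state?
0.094 eV

The ionization energy is the energy needed to remove the electron completely (n → ∞).

For hydrogen, E_n = -13.6057 eV / n².

At n = 12: E_12 = -13.6057 / 12² = -0.094484 eV
At n = ∞: E_∞ = 0 eV

Ionization energy = E_∞ - E_12 = 0 - (-0.094484) = 0.094484 eV
Ionization energy ≈ 0.094 eV

This is also called the binding energy of the electron in state n = 12.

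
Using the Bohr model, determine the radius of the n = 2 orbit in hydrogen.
0.2117 nm (or 2.1167 Å)

The Bohr radius formula is:
r_n = n² a₀ / Z

where a₀ = 0.0529177 nm is the Bohr radius.

For H (Z = 1) at n = 2:
r_2 = 2² × 0.0529177 nm / 1
r_2 = 4 × 0.0529177 nm / 1
r_2 = 0.21167 nm / 1
r_2 = 0.2117 nm

The electron orbits at approximately 0.2117 nm from the nucleus.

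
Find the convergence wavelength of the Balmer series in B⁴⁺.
14.58 nm

The series limit corresponds to the transition from n = ∞ to n = 2.
This is the highest energy (shortest wavelength) transition in the Balmer series.

E_∞ = 0 eV
E_2 = -13.6057 × 5² / 2² = -85.0356 eV

Energy at series limit:
ΔE = E_∞ - E_2 = 0 - (-85.0356) = 85.0356 eV
λ = hc/E = 1239.84 eV·nm / 85.0356 eV = 14.58 nm

This energy equals the ionization energy from the n = 2 state of B⁴⁺.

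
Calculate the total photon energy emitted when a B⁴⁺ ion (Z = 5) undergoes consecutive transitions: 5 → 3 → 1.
326.536800 eV

The energy levels of B⁴⁺ are E_n = -13.6057 × 5² / n² eV.

First transition (5 → 3):
ΔE₁ = |E_3 - E_5|
ΔE₁ = |-37.793611111111 - (-13.605700000000)| = 24.187911111 eV

Second transition (3 → 1):
ΔE₂ = |E_1 - E_3|
ΔE₂ = |-340.142500000000 - (-37.793611111111)| = 302.348888889 eV

Total energy released:
E_total = ΔE₁ + ΔE₂ = 24.187911111 + 302.348888889 = 326.536800 eV

Note: This equals the direct transition 5 → 1: 326.536800 eV ✓
Energy is conserved regardless of the path taken.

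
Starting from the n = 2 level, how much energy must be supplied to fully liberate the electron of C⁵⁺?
122.451300 eV

The ionization energy is the energy needed to remove the electron completely (n → ∞).

For a hydrogen-like ion with Z = 6, E_n = -13.6057 Z² / n² eV.

At n = 2: E_2 = -13.6057 × 6² / 2² = -122.451300000 eV
At n = ∞: E_∞ = 0 eV

Ionization energy = E_∞ - E_2 = 0 - (-122.451300000) = 122.451300000 eV
Ionization energy ≈ 122.451300 eV

This is also called the binding energy of the electron in state n = 2.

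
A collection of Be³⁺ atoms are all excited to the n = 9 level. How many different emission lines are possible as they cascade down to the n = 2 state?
28

The electron can occupy levels n = 2, 3, ..., 9 during de-excitation — that is m = 9 - 2 + 1 = 8 distinct levels.

The number of distinct spectral lines equals the number of ways to choose 2 of these m levels (each pair gives one possible emission transition):

Number of lines = m(m-1)/2 = 8×7/2 = 28

These correspond to all possible transitions between the 8 levels:
9 → 8, 9 → 7, 9 → 6, 9 → 5, 9 → 4, 9 → 3, 9 → 2, 8 → 7...

Each transition produces a photon with a unique energy (and thus wavelength). This count does not depend on Z.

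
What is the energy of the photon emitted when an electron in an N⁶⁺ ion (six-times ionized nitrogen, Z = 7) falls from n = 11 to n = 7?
8.10 eV

The energy levels are E_n = -13.6057 Z² eV / n².

Energy at n = 11: E_11 = -13.6057 × 7² / 11² = -5.50975 eV
Energy at n = 7: E_7 = -13.6057 × 7² / 7² = -13.60570 eV

For emission (electron falling to lower state), the photon energy is:
E_photon = E_11 - E_7 = |-5.50975 - (-13.60570)|
E_photon = 8.10 eV

This energy is carried away by the emitted photon.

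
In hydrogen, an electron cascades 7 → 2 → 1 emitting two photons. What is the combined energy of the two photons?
13.328033 eV

The energy levels of hydrogen are E_n = -13.6057 / n² eV.

First transition (7 → 2):
ΔE₁ = |E_2 - E_7|
ΔE₁ = |-3.401425000000 - (-0.277667346939)| = 3.123757653 eV

Second transition (2 → 1):
ΔE₂ = |E_1 - E_2|
ΔE₂ = |-13.605700000000 - (-3.401425000000)| = 10.204275000 eV

Total energy released:
E_total = ΔE₁ + ΔE₂ = 3.123757653 + 10.204275000 = 13.328033 eV

Note: This equals the direct transition 7 → 1: 13.328033 eV ✓
Energy is conserved regardless of the path taken.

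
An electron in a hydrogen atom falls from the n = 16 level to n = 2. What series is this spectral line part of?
Balmer series

The spectral series in hydrogen are named based on the final (lower) energy level:
- Lyman series: n_final = 1 (ultraviolet)
- Balmer series: n_final = 2 (visible/near-UV)
- Paschen series: n_final = 3 (infrared)
- Brackett series: n_final = 4 (infrared)
- Pfund series: n_final = 5 (far infrared)

Since this transition ends at n = 2, it belongs to the Balmer series.

For reference, this 16 → 2 line has photon energy
ΔE = 13.6057 eV × (1/2² - 1/16²) = 3.348277734 eV,
corresponding to wavelength λ = hc/ΔE = 1239.84 eV·nm / 3.348277734 eV = 370.29186 nm in the visible/near-UV region.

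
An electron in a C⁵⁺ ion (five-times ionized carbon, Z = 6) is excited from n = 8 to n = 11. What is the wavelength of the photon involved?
343.90 nm

First, find the transition energy using E_n = -13.6057 Z² / n² eV:
E_8 = -13.6057 × 6² / 8² = -7.653206 eV
E_11 = -13.6057 × 6² / 11² = -4.047977 eV

Photon energy: |ΔE| = |E_11 - E_8| = 3.605229 eV

Convert to wavelength using E = hc/λ with hc = 1239.84 eV·nm:
λ = hc/E = 1239.84 eV·nm / 3.605229 eV
λ = 343.90 nm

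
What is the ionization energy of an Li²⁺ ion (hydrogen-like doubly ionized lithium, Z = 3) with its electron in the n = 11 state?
1.012 eV

The ionization energy is the energy needed to remove the electron completely (n → ∞).

For a hydrogen-like ion with Z = 3, E_n = -13.6057 Z² / n² eV.

At n = 11: E_11 = -13.6057 × 3² / 11² = -1.011994 eV
At n = ∞: E_∞ = 0 eV

Ionization energy = E_∞ - E_11 = 0 - (-1.011994) = 1.011994 eV
Ionization energy ≈ 1.012 eV

This is also called the binding energy of the electron in state n = 11.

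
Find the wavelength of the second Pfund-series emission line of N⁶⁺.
94.9235 nm

The lines of a series are numbered from the longest wavelength (smallest ΔE) outward; the second line is the transition from n = n_f + 2 to n_f.
The Pfund series has all transitions ending at n_f = 5.

For N⁶⁺ (Z = 7), the second line (β-line) is the jump from n = 7 to n = 5:
E_7 = -13.6057 × 7² / 7² = -13.605700 eV
E_5 = -13.6057 × 7² / 5² = -26.667172 eV
ΔE = E_7 - E_5 = 13.061472 eV

λ = hc/E = 1239.84 eV·nm / 13.061472 eV
λ = 94.9235 nm

This is the β-line of the Pfund series in N⁶⁺.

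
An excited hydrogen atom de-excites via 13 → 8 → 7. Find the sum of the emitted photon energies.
0.1972 eV

The energy levels of hydrogen are E_n = -13.6057 / n² eV.

First transition (13 → 8):
ΔE₁ = |E_8 - E_13|
ΔE₁ = |-0.2125890625 - (-0.0805071006)| = 0.1320820 eV

Second transition (8 → 7):
ΔE₂ = |E_7 - E_8|
ΔE₂ = |-0.2776673469 - (-0.2125890625)| = 0.0650783 eV

Total energy released:
E_total = ΔE₁ + ΔE₂ = 0.1320820 + 0.0650783 = 0.1972 eV

Note: This equals the direct transition 13 → 7: 0.1972 eV ✓
Energy is conserved regardless of the path taken.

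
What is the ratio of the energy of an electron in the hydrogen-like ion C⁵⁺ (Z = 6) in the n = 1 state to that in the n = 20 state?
400.00

Using E_n = -13.6057 Z² / n² eV with Z = 6:

E_1 = -13.6057 × 6² / 1² = -489.8052 / 1 = -489.80520000 eV
E_20 = -13.6057 × 6² / 20² = -489.8052 / 400 = -1.22451300 eV

The ratio is:
E_1/E_20 = (-489.80520000) / (-1.22451300)
E_1/E_20 = (-489.8052/1) / (-489.8052/400)
E_1/E_20 = 400/1
E_1/E_20 = 400.00
(Note: the Z² factors cancel in the ratio.)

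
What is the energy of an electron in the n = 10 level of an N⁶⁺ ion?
-6.6668 eV

For hydrogen-like ions, the energy levels scale with Z²:
E_n = -13.6057 Z² / n² eV

For N⁶⁺ (Z = 7) at n = 10:
E_10 = -13.6057 × 7² / 10²
E_10 = -13.6057 × 49 / 100
E_10 = -666.6793 / 100
E_10 = -6.6668 eV

The energy is 49 times more negative than hydrogen at the same n due to the stronger nuclear charge.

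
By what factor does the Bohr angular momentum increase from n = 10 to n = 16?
1.600000

In the Bohr model, L_n = nℏ, so the ratio is purely the ratio of quantum numbers:

L_16/L_10 = 16ℏ / 10ℏ = 16/10 = 1.600000

The angular momentum scales linearly with n.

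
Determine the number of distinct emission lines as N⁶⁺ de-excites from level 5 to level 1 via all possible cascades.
10

The electron can occupy levels n = 1, 2, ..., 5 during de-excitation — that is m = 5 - 1 + 1 = 5 distinct levels.

The number of distinct spectral lines equals the number of ways to choose 2 of these m levels (each pair gives one possible emission transition):

Number of lines = m(m-1)/2 = 5×4/2 = 10

These correspond to all possible transitions between the 5 levels:
5 → 4, 5 → 3, 5 → 2, 5 → 1, 4 → 3, 4 → 2, 4 → 1, 3 → 2...

Each transition produces a photon with a unique energy (and thus wavelength). This count does not depend on Z.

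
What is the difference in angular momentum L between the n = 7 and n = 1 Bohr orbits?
6.3274e-34 J·s (or 6ℏ)

In the Bohr model, L_n = nℏ where ℏ = 1.054572e-34 J·s.

L_7 = 7ℏ = 7.382004e-34 J·s
L_1 = 1ℏ = 1.054572e-34 J·s

ΔL = L_7 - L_1 = (7 - 1)ℏ = 6ℏ
ΔL = 6 × 1.054572e-34 J·s = 6.3274e-34 J·s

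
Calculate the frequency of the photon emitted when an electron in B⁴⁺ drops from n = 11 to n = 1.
8.16e+16 Hz

First, find the transition energy:
E_11 = -13.6057 × 5² / 11² = -2.8110950 eV
E_1 = -13.6057 × 5² / 1² = -340.1425000 eV
|ΔE| = |E_1 - E_11| = 337.3314050 eV

Convert to Joules: E = 337.3314050 eV × (1.602177 × 10⁻¹⁹ J/eV) = 5.4046e-17 J

Using E = hf:
f = E/h = 5.4046e-17 J / (6.62607 × 10⁻³⁴ J·s)
f = 8.16e+16 Hz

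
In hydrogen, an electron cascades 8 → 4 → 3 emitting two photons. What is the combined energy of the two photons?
1.2992 eV

The energy levels of hydrogen are E_n = -13.6057 / n² eV.

First transition (8 → 4):
ΔE₁ = |E_4 - E_8|
ΔE₁ = |-0.8503562500 - (-0.2125890625)| = 0.6377672 eV

Second transition (4 → 3):
ΔE₂ = |E_3 - E_4|
ΔE₂ = |-1.5117444444 - (-0.8503562500)| = 0.6613882 eV

Total energy released:
E_total = ΔE₁ + ΔE₂ = 0.6377672 + 0.6613882 = 1.2992 eV

Note: This equals the direct transition 8 → 3: 1.2992 eV ✓
Energy is conserved regardless of the path taken.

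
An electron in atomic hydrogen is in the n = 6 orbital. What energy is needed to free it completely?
0.377936 eV

The ionization energy is the energy needed to remove the electron completely (n → ∞).

For hydrogen, E_n = -13.6057 eV / n².

At n = 6: E_6 = -13.6057 / 6² = -0.377936111 eV
At n = ∞: E_∞ = 0 eV

Ionization energy = E_∞ - E_6 = 0 - (-0.377936111) = 0.377936111 eV
Ionization energy ≈ 0.377936 eV

This is also called the binding energy of the electron in state n = 6.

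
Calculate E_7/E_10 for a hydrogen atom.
2.0408

Using E_n = -13.6057 Z² / n² eV with Z = 1:

E_7 = -13.6057 / 7² = -13.6057 / 49 = -0.2776673469 eV
E_10 = -13.6057 / 10² = -13.6057 / 100 = -0.1360570000 eV

The ratio is:
E_7/E_10 = (-0.2776673469) / (-0.1360570000)
E_7/E_10 = (-13.6057/49) / (-13.6057/100)
E_7/E_10 = 100/49
E_7/E_10 = 2.0408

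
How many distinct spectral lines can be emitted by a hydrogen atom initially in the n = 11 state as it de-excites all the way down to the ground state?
55

The electron can occupy levels n = 1, 2, ..., 11 during de-excitation — that is m = 11 - 1 + 1 = 11 distinct levels.

The number of distinct spectral lines equals the number of ways to choose 2 of these m levels (each pair gives one possible emission transition):

Number of lines = m(m-1)/2 = 11×10/2 = 55

These correspond to all possible transitions between the 11 levels:
11 → 10, 11 → 9, 11 → 8, 11 → 7, 11 → 6, 11 → 5, 11 → 4, 11 → 3...

Each transition produces a photon with a unique energy (and thus wavelength). This count does not depend on Z.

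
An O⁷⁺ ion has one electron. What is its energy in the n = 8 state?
-13.605700 eV

For hydrogen-like ions, the energy levels scale with Z²:
E_n = -13.6057 Z² / n² eV

For O⁷⁺ (Z = 8) at n = 8:
E_8 = -13.6057 × 8² / 8²
E_8 = -13.6057 × 64 / 64
E_8 = -870.7648 / 64
E_8 = -13.605700 eV

The energy is 64 times more negative than hydrogen at the same n due to the stronger nuclear charge.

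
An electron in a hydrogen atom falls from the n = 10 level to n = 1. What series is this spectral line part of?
Lyman series

The spectral series in hydrogen are named based on the final (lower) energy level:
- Lyman series: n_final = 1 (ultraviolet)
- Balmer series: n_final = 2 (visible/near-UV)
- Paschen series: n_final = 3 (infrared)
- Brackett series: n_final = 4 (infrared)
- Pfund series: n_final = 5 (far infrared)

Since this transition ends at n = 1, it belongs to the Lyman series.

For reference, this 10 → 1 line has photon energy
ΔE = 13.6057 eV × (1/1² - 1/10²) = 13.46964 eV,
corresponding to wavelength λ = hc/ΔE = 1239.84 eV·nm / 13.46964 eV = 92.047 nm in the ultraviolet region.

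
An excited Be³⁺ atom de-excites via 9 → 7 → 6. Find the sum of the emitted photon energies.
3.36 eV

The energy levels of Be³⁺ are E_n = -13.6057 × 4² / n² eV.

First transition (9 → 7):
ΔE₁ = |E_7 - E_9|
ΔE₁ = |-4.44267755 - (-2.68754568)| = 1.75513 eV

Second transition (7 → 6):
ΔE₂ = |E_6 - E_7|
ΔE₂ = |-6.04697778 - (-4.44267755)| = 1.60430 eV

Total energy released:
E_total = ΔE₁ + ΔE₂ = 1.75513 + 1.60430 = 3.36 eV

Note: This equals the direct transition 9 → 6: 3.36 eV ✓
Energy is conserved regardless of the path taken.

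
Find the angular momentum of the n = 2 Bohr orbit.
2.1091e-34 J·s (or 2ℏ)

In the Bohr model, angular momentum is quantized:
L = nℏ

where ℏ = h/(2π) = 1.054572e-34 J·s

For n = 2:
L = 2 × 1.054572e-34 J·s
L = 2.1091e-34 J·s

This can also be written as L = 2ℏ.
The angular momentum is an integer multiple of the reduced Planck constant.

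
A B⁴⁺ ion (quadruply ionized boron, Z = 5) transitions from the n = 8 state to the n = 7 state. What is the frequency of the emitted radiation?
3.934e+14 Hz

First, find the transition energy:
E_8 = -13.6057 × 5² / 8² = -5.314727 eV
E_7 = -13.6057 × 5² / 7² = -6.941684 eV
|ΔE| = |E_7 - E_8| = 1.626957 eV

Convert to Joules: E = 1.626957 eV × (1.602177 × 10⁻¹⁹ J/eV) = 2.60667e-19 J

Using E = hf:
f = E/h = 2.60667e-19 J / (6.62607 × 10⁻³⁴ J·s)
f = 3.934e+14 Hz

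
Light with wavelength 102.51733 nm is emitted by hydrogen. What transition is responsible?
n = 3 → n = 1

First, find the photon energy from the wavelength (hc = 1239.84 eV·nm):
E = hc/λ = 1239.84 eV·nm / 102.51733 nm = 12.093955 eV

The energy levels of hydrogen satisfy E_n = -13.6057 / n² eV, so an emission n_i → n_f releases
ΔE = 13.6057 × (1/n_f² − 1/n_i²) eV.

Setting ΔE equal to the photon energy:
1/n_f² − 1/n_i² = 12.093955 / 13.6057 = 0.88888885

Since 1/n_i² must be positive, we need 1/n_f² > 0.88888885, i.e. n_f ≤ 1. For each allowed n_f, solve n_i = (1/n_f² − 0.88888885)^(−1/2) and check whether it is a whole number:
  n_f = 1: 1/n_i² = 1.00000000 − 0.88888885 = 0.11111115 → n_i = 3.000  → integer, n_i = 3 ✓

Only n_f = 1 gives an integer upper level, n_i = 3.

The transition is from n = 3 to n = 1 (emission).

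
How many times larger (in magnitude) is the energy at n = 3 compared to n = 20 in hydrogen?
44.444444

Using E_n = -13.6057 Z² / n² eV with Z = 1:

E_3 = -13.6057 / 3² = -13.6057 / 9 = -1.511744444444 eV
E_20 = -13.6057 / 20² = -13.6057 / 400 = -0.034014250000 eV

The ratio is:
E_3/E_20 = (-1.511744444444) / (-0.034014250000)
E_3/E_20 = (-13.6057/9) / (-13.6057/400)
E_3/E_20 = 400/9
E_3/E_20 = 44.444444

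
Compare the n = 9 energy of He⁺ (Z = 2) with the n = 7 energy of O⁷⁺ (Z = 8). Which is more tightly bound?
O⁷⁺ at n = 7 (E = -17.77071 eV)

Using E_n = -13.6057 Z² / n² eV:

He⁺ (Z = 2) at n = 9:
E = -13.6057 × 2² / 9² = -13.6057 × 4 / 81 = -0.67188642 eV

O⁷⁺ (Z = 8) at n = 7:
E = -13.6057 × 8² / 7² = -13.6057 × 64 / 49 = -17.77071020 eV

Since -17.77071020 eV < -0.67188642 eV,
O⁷⁺ at n = 7 is more tightly bound (requires more energy to ionize).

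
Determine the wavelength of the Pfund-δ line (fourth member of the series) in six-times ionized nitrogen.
67.24898 nm

The lines of a series are numbered from the longest wavelength (smallest ΔE) outward; the fourth line is the transition from n = n_f + 4 to n_f.
The Pfund series has all transitions ending at n_f = 5.

For N⁶⁺ (Z = 7), the fourth line (δ-line) is the jump from n = 9 to n = 5:
E_9 = -13.6057 × 7² / 9² = -8.2306086 eV
E_5 = -13.6057 × 7² / 5² = -26.6671720 eV
ΔE = E_9 - E_5 = 18.4365634 eV

λ = hc/E = 1239.84 eV·nm / 18.4365634 eV
λ = 67.24898 nm

This is the δ-line of the Pfund series in N⁶⁺.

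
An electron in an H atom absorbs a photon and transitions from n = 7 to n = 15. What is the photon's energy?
0.217198 eV

The energy levels of a hydrogen-like atom are E_n = -13.6057 eV / n².

Energy at n = 7: E_7 = -13.6057 / 7² = -0.277667347 eV
Energy at n = 15: E_15 = -13.6057 / 15² = -0.060469778 eV

The excitation energy is the difference:
ΔE = E_15 - E_7
ΔE = -0.060469778 - (-0.277667347)
ΔE = 0.217198 eV

Since this is positive, energy must be absorbed (photon absorption).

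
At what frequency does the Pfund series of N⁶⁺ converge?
6.448e+15 Hz

The series limit corresponds to the transition from n = ∞ to n = 5.
This is the highest energy (shortest wavelength) transition in the Pfund series.

E_∞ = 0 eV
E_5 = -13.6057 × 7² / 5² = -26.66717 eV

Energy at series limit:
ΔE = E_∞ - E_5 = 0 - (-26.66717) = 26.66717 eV
E = 26.66717 eV × (1.602177 × 10⁻¹⁹ J/eV) = 4.27255e-18 J
f = E/h = 4.27255e-18 J / (6.62607 × 10⁻³⁴ J·s) = 6.448e+15 Hz

This energy equals the ionization energy from the n = 5 state of N⁶⁺.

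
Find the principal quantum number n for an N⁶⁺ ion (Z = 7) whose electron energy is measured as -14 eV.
n = 7

The exact energy levels follow E_n = -13.6057 Z² / n² eV with Z = 7.

The measured value (-14 eV) is reported to only 2 significant figures, so we must test candidate n values and see which one matches to that precision.

Candidate energies:
  n = 5:  E = -13.6057 × 7² / 5² = -26.66717 eV
  n = 6:  E = -13.6057 × 7² / 6² = -18.51887 eV
  n = 7:  E = -13.6057 × 7² / 7² = -13.60570 eV  ← matches
  n = 8:  E = -13.6057 × 7² / 8² = -10.41686 eV
  n = 9:  E = -13.6057 × 7² / 9² = -8.23061 eV

Checking against the measurement of -14 eV (2 sig figs), only n = 7 agrees:
E_7 = -13.60570 eV, which rounds to -14 eV ✓

Therefore n = 7.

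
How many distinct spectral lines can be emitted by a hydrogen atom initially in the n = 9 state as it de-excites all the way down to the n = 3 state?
21

The electron can occupy levels n = 3, 4, ..., 9 during de-excitation — that is m = 9 - 3 + 1 = 7 distinct levels.

The number of distinct spectral lines equals the number of ways to choose 2 of these m levels (each pair gives one possible emission transition):

Number of lines = m(m-1)/2 = 7×6/2 = 21

These correspond to all possible transitions between the 7 levels:
9 → 8, 9 → 7, 9 → 6, 9 → 5, 9 → 4, 9 → 3, 8 → 7, 8 → 6...

Each transition produces a photon with a unique energy (and thus wavelength). This count does not depend on Z.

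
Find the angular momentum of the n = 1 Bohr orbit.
1.055e-34 J·s (or 1ℏ)

In the Bohr model, angular momentum is quantized:
L = nℏ

where ℏ = h/(2π) = 1.05457e-34 J·s

For n = 1:
L = 1 × 1.05457e-34 J·s
L = 1.055e-34 J·s

This can also be written as L = 1ℏ.
The angular momentum is an integer multiple of the reduced Planck constant.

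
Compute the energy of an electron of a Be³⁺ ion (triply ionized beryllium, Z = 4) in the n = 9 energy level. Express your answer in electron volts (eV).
-2.687546 eV

The energy levels of a hydrogen-like atom are given by:
E_n = -13.6057 Z² / n² eV  (with Z = 4 for Be³⁺)

For n = 9:
E_9 = -13.6057 × 4² / 9²
E_9 = -13.6057 × 16 / 81
E_9 = -2.687546 eV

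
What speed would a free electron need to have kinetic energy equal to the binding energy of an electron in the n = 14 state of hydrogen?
1.56e+05 m/s (or 0.05212% of c)

The binding energy at n = 14 for hydrogen is:
E_14 = -13.6057/14² = -0.0694168 eV
|E_14| = 0.0694168 eV

Convert to Joules:
KE = 0.0694168 eV × (1.602177 × 10⁻¹⁹ J/eV) = 1.1122e-20 J

Using KE = ½mv²:
v = √(2·KE/m_e)
v = √(2 × 1.1122e-20 J / 9.10938 × 10⁻³¹ kg)
v = 1.56e+05 m/s

This is approximately 0.05212% the speed of light.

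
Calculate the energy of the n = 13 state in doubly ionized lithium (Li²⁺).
-0.7246 eV

For hydrogen-like ions, the energy levels scale with Z²:
E_n = -13.6057 Z² / n² eV

For Li²⁺ (Z = 3) at n = 13:
E_13 = -13.6057 × 3² / 13²
E_13 = -13.6057 × 9 / 169
E_13 = -122.4513 / 169
E_13 = -0.7246 eV

The energy is 9 times more negative than hydrogen at the same n due to the stronger nuclear charge.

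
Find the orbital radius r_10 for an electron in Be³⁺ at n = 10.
1.3229 nm (or 13.2294 Å)

The Bohr radius formula is:
r_n = n² a₀ / Z

where a₀ = 0.0529177 nm is the Bohr radius.

For Be³⁺ (Z = 4) at n = 10:
r_10 = 10² × 0.0529177 nm / 4
r_10 = 100 × 0.0529177 nm / 4
r_10 = 5.29177 nm / 4
r_10 = 1.3229 nm

The electron orbits at approximately 1.3229 nm from the nucleus.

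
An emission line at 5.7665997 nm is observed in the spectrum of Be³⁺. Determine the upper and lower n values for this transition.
n = 9 → n = 1

First, find the photon energy from the wavelength (hc = 1239.84 eV·nm):
E = hc/λ = 1239.84 eV·nm / 5.7665997 nm = 215.00365 eV

The energy levels of Be³⁺ satisfy E_n = -13.6057 × 4² / n² eV, so an emission n_i → n_f releases
ΔE = 13.6057 × 4² × (1/n_f² − 1/n_i²) eV.

Setting ΔE equal to the photon energy:
1/n_f² − 1/n_i² = 215.00365 / (13.6057 × 4²) = 0.98765430

Since 1/n_i² must be positive, we need 1/n_f² > 0.98765430, i.e. n_f ≤ 1. For each allowed n_f, solve n_i = (1/n_f² − 0.98765430)^(−1/2) and check whether it is a whole number:
  n_f = 1: 1/n_i² = 1.00000000 − 0.98765430 = 0.01234570 → n_i = 9.000  → integer, n_i = 9 ✓

Only n_f = 1 gives an integer upper level, n_i = 9.

The transition is from n = 9 to n = 1 (emission).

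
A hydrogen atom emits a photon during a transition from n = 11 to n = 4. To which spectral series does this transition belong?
Brackett series

The spectral series in hydrogen are named based on the final (lower) energy level:
- Lyman series: n_final = 1 (ultraviolet)
- Balmer series: n_final = 2 (visible/near-UV)
- Paschen series: n_final = 3 (infrared)
- Brackett series: n_final = 4 (infrared)
- Pfund series: n_final = 5 (far infrared)

Since this transition ends at n = 4, it belongs to the Brackett series.

For reference, this 11 → 4 line has photon energy
ΔE = 13.6057 eV × (1/4² - 1/11²) = 0.7379124483 eV,
corresponding to wavelength λ = hc/ΔE = 1239.84 eV·nm / 0.7379124483 eV = 1680.1993 nm in the infrared region.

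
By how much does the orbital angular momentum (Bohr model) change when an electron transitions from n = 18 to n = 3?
1.58e-33 J·s (or 15ℏ)

In the Bohr model, L_n = nℏ where ℏ = 1.0546e-34 J·s.

L_18 = 18ℏ = 1.8983e-33 J·s
L_3 = 3ℏ = 3.1638e-34 J·s

ΔL = L_18 - L_3 = (18 - 3)ℏ = 15ℏ
ΔL = 15 × 1.0546e-34 J·s = 1.58e-33 J·s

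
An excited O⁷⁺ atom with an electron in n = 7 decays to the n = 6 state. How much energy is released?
6.4172 eV

The energy levels are E_n = -13.6057 Z² eV / n².

Energy at n = 7: E_7 = -13.6057 × 8² / 7² = -17.7707102 eV
Energy at n = 6: E_6 = -13.6057 × 8² / 6² = -24.1879111 eV

For emission (electron falling to lower state), the photon energy is:
E_photon = E_7 - E_6 = |-17.7707102 - (-24.1879111)|
E_photon = 6.4172 eV

This energy is carried away by the emitted photon.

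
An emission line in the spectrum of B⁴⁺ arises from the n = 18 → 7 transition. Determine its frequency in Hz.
1.4246e+15 Hz

First, find the transition energy:
E_18 = -13.6057 × 5² / 18² = -1.04982253 eV
E_7 = -13.6057 × 5² / 7² = -6.94168367 eV
|ΔE| = |E_7 - E_18| = 5.89186114 eV

Convert to Joules: E = 5.89186114 eV × (1.602177 × 10⁻¹⁹ J/eV) = 9.439804e-19 J

Using E = hf:
f = E/h = 9.439804e-19 J / (6.62607 × 10⁻³⁴ J·s)
f = 1.4246e+15 Hz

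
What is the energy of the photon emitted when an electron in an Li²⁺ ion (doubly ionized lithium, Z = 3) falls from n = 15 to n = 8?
1.369074 eV

The energy levels are E_n = -13.6057 Z² eV / n².

Energy at n = 15: E_15 = -13.6057 × 3² / 15² = -0.544228000 eV
Energy at n = 8: E_8 = -13.6057 × 3² / 8² = -1.913301563 eV

For emission (electron falling to lower state), the photon energy is:
E_photon = E_15 - E_8 = |-0.544228000 - (-1.913301563)|
E_photon = 1.369074 eV

This energy is carried away by the emitted photon.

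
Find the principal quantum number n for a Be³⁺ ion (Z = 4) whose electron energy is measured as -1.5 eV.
n = 12

The exact energy levels follow E_n = -13.6057 Z² / n² eV with Z = 4.

The measured value (-1.5 eV) is reported to only 2 significant figures, so we must test candidate n values and see which one matches to that precision.

Candidate energies:
  n = 10:  E = -13.6057 × 4² / 10² = -2.17691 eV
  n = 11:  E = -13.6057 × 4² / 11² = -1.79910 eV
  n = 12:  E = -13.6057 × 4² / 12² = -1.51174 eV  ← matches
  n = 13:  E = -13.6057 × 4² / 13² = -1.28811 eV
  n = 14:  E = -13.6057 × 4² / 14² = -1.11067 eV

Checking against the measurement of -1.5 eV (2 sig figs), only n = 12 agrees:
E_12 = -1.51174 eV, which rounds to -1.5 eV ✓

Therefore n = 12.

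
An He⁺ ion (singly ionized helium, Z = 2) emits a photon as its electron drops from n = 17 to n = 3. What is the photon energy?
5.858664 eV

The energy levels are E_n = -13.6057 Z² eV / n².

Energy at n = 17: E_17 = -13.6057 × 2² / 17² = -0.188314187 eV
Energy at n = 3: E_3 = -13.6057 × 2² / 3² = -6.046977778 eV

For emission (electron falling to lower state), the photon energy is:
E_photon = E_17 - E_3 = |-0.188314187 - (-6.046977778)|
E_photon = 5.858664 eV

This energy is carried away by the emitted photon.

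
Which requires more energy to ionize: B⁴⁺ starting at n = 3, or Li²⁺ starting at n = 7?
B⁴⁺ at n = 3 (E = -37.793611 eV)

Using E_n = -13.6057 Z² / n² eV:

B⁴⁺ (Z = 5) at n = 3:
E = -13.6057 × 5² / 3² = -13.6057 × 25 / 9 = -37.793611111 eV

Li²⁺ (Z = 3) at n = 7:
E = -13.6057 × 3² / 7² = -13.6057 × 9 / 49 = -2.499006122 eV

Since -37.793611111 eV < -2.499006122 eV,
B⁴⁺ at n = 3 is more tightly bound (requires more energy to ionize).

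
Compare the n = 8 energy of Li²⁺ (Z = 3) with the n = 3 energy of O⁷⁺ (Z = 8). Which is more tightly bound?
O⁷⁺ at n = 3 (E = -96.75164 eV)

Using E_n = -13.6057 Z² / n² eV:

Li²⁺ (Z = 3) at n = 8:
E = -13.6057 × 3² / 8² = -13.6057 × 9 / 64 = -1.91330156 eV

O⁷⁺ (Z = 8) at n = 3:
E = -13.6057 × 8² / 3² = -13.6057 × 64 / 9 = -96.75164444 eV

Since -96.75164444 eV < -1.91330156 eV,
O⁷⁺ at n = 3 is more tightly bound (requires more energy to ionize).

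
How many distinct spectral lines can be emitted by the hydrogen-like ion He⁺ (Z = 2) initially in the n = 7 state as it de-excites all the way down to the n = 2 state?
15

The electron can occupy levels n = 2, 3, ..., 7 during de-excitation — that is m = 7 - 2 + 1 = 6 distinct levels.

The number of distinct spectral lines equals the number of ways to choose 2 of these m levels (each pair gives one possible emission transition):

Number of lines = m(m-1)/2 = 6×5/2 = 15

These correspond to all possible transitions between the 6 levels:
7 → 6, 7 → 5, 7 → 4, 7 → 3, 7 → 2, 6 → 5, 6 → 4, 6 → 3...

Each transition produces a photon with a unique energy (and thus wavelength). This count does not depend on Z.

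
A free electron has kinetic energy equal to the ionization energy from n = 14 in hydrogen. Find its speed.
1.563e+05 m/s (or 0.052124% of c)

The binding energy at n = 14 for hydrogen is:
E_14 = -13.6057/14² = -0.06941684 eV
|E_14| = 0.06941684 eV

Convert to Joules:
KE = 0.06941684 eV × (1.602177 × 10⁻¹⁹ J/eV) = 1.11218e-20 J

Using KE = ½mv²:
v = √(2·KE/m_e)
v = √(2 × 1.11218e-20 J / 9.10938 × 10⁻³¹ kg)
v = 1.563e+05 m/s

This is approximately 0.052124% the speed of light.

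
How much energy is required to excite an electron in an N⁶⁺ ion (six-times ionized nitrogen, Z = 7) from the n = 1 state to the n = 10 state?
660.0125 eV

The energy levels of a hydrogen-like atom are E_n = -13.6057 Z² eV / n².

Energy at n = 1: E_1 = -13.6057 × 7² / 1² = -666.6793000 eV
Energy at n = 10: E_10 = -13.6057 × 7² / 10² = -6.6667930 eV

The excitation energy is the difference:
ΔE = E_10 - E_1
ΔE = -6.6667930 - (-666.6793000)
ΔE = 660.0125 eV

Since this is positive, energy must be absorbed (photon absorption).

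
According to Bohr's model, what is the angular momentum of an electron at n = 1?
1.0546e-34 J·s (or 1ℏ)

In the Bohr model, angular momentum is quantized:
L = nℏ

where ℏ = h/(2π) = 1.054572e-34 J·s

For n = 1:
L = 1 × 1.054572e-34 J·s
L = 1.0546e-34 J·s

This can also be written as L = 1ℏ.
The angular momentum is an integer multiple of the reduced Planck constant.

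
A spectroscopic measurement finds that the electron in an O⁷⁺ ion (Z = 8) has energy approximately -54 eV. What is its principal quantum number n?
n = 4

The exact energy levels follow E_n = -13.6057 Z² / n² eV with Z = 8.

The measured value (-54 eV) is reported to only 2 significant figures, so we must test candidate n values and see which one matches to that precision.

Candidate energies:
  n = 2:  E = -13.6057 × 8² / 2² = -217.69120 eV
  n = 3:  E = -13.6057 × 8² / 3² = -96.75164 eV
  n = 4:  E = -13.6057 × 8² / 4² = -54.42280 eV  ← matches
  n = 5:  E = -13.6057 × 8² / 5² = -34.83059 eV
  n = 6:  E = -13.6057 × 8² / 6² = -24.18791 eV

Checking against the measurement of -54 eV (2 sig figs), only n = 4 agrees:
E_4 = -54.42280 eV, which rounds to -54 eV ✓

Therefore n = 4.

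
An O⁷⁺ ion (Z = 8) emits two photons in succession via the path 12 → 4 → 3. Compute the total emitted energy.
90.704667 eV

The energy levels of O⁷⁺ are E_n = -13.6057 × 8² / n² eV.

First transition (12 → 4):
ΔE₁ = |E_4 - E_12|
ΔE₁ = |-54.422800000000 - (-6.046977777778)| = 48.375822222 eV

Second transition (4 → 3):
ΔE₂ = |E_3 - E_4|
ΔE₂ = |-96.751644444444 - (-54.422800000000)| = 42.328844444 eV

Total energy released:
E_total = ΔE₁ + ΔE₂ = 48.375822222 + 42.328844444 = 90.704667 eV

Note: This equals the direct transition 12 → 3: 90.704667 eV ✓
Energy is conserved regardless of the path taken.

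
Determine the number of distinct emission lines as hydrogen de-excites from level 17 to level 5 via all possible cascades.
78

The electron can occupy levels n = 5, 6, ..., 17 during de-excitation — that is m = 17 - 5 + 1 = 13 distinct levels.

The number of distinct spectral lines equals the number of ways to choose 2 of these m levels (each pair gives one possible emission transition):

Number of lines = m(m-1)/2 = 13×12/2 = 78

These correspond to all possible transitions between the 13 levels:
17 → 16, 17 → 15, 17 → 14, 17 → 13, 17 → 12, 17 → 11, 17 → 10, 17 → 9...

Each transition produces a photon with a unique energy (and thus wavelength). This count does not depend on Z.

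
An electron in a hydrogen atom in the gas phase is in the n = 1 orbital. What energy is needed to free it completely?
13.605700 eV

The ionization energy is the energy needed to remove the electron completely (n → ∞).

For hydrogen, E_n = -13.6057 eV / n².

At n = 1: E_1 = -13.6057 / 1² = -13.605700000 eV
At n = ∞: E_∞ = 0 eV

Ionization energy = E_∞ - E_1 = 0 - (-13.605700000) = 13.605700000 eV
Ionization energy ≈ 13.605700 eV

This is also called the binding energy of the electron in state n = 1.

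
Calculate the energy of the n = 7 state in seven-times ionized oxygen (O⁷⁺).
-17.77071 eV

For hydrogen-like ions, the energy levels scale with Z²:
E_n = -13.6057 Z² / n² eV

For O⁷⁺ (Z = 8) at n = 7:
E_7 = -13.6057 × 8² / 7²
E_7 = -13.6057 × 64 / 49
E_7 = -870.7648 / 49
E_7 = -17.77071 eV

The energy is 64 times more negative than hydrogen at the same n due to the stronger nuclear charge.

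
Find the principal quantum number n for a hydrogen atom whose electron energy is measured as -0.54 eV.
n = 5

The exact energy levels follow E_n = -13.6057 eV / n².

The measured value (-0.54 eV) is reported to only 2 significant figures, so we must test candidate n values and see which one matches to that precision.

Candidate energies:
  n = 3:  E = -13.6057/3² = -1.511744 eV
  n = 4:  E = -13.6057/4² = -0.850356 eV
  n = 5:  E = -13.6057/5² = -0.544228 eV  ← matches
  n = 6:  E = -13.6057/6² = -0.377936 eV
  n = 7:  E = -13.6057/7² = -0.277667 eV

Checking against the measurement of -0.54 eV (2 sig figs), only n = 5 agrees:
E_5 = -0.544228 eV, which rounds to -0.54 eV ✓

Therefore n = 5.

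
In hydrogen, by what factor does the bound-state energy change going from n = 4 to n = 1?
16.00000

Using E_n = -13.6057 Z² / n² eV with Z = 1:

E_1 = -13.6057 / 1² = -13.6057 / 1 = -13.60570000000 eV
E_4 = -13.6057 / 4² = -13.6057 / 16 = -0.85035625000 eV

The ratio is:
E_1/E_4 = (-13.60570000000) / (-0.85035625000)
E_1/E_4 = (-13.6057/1) / (-13.6057/16)
E_1/E_4 = 16/1
E_1/E_4 = 16.00000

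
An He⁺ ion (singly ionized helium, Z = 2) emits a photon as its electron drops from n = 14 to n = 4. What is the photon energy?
3.124 eV

The energy levels are E_n = -13.6057 Z² eV / n².

Energy at n = 14: E_14 = -13.6057 × 2² / 14² = -0.277667 eV
Energy at n = 4: E_4 = -13.6057 × 2² / 4² = -3.401425 eV

For emission (electron falling to lower state), the photon energy is:
E_photon = E_14 - E_4 = |-0.277667 - (-3.401425)|
E_photon = 3.124 eV

This energy is carried away by the emitted photon.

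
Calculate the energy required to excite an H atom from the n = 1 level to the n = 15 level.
13.55 eV

The energy levels of a hydrogen-like atom are E_n = -13.6057 eV / n².

Energy at n = 1: E_1 = -13.6057 / 1² = -13.60570 eV
Energy at n = 15: E_15 = -13.6057 / 15² = -0.06047 eV

The excitation energy is the difference:
ΔE = E_15 - E_1
ΔE = -0.06047 - (-13.60570)
ΔE = 13.55 eV

Since this is positive, energy must be absorbed (photon absorption).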